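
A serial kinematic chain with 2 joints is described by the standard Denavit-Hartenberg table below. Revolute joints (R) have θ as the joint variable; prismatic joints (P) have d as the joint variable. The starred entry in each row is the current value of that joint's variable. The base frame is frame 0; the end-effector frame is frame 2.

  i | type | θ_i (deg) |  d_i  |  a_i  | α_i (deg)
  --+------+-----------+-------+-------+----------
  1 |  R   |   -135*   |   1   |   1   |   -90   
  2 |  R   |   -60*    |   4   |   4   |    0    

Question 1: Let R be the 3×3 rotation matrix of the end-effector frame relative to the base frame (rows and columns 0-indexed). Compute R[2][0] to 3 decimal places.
0.866

End-effector x-axis (col 0 of R) = (-0.3536,-0.3536,0.8660)
R[2][0] = 0.8660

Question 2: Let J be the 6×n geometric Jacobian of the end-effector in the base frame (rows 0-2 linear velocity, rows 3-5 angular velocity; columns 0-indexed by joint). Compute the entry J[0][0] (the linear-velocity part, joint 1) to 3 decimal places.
axis z_0 = ẑ; lever o_n−o_0 = (0.7071,-4.9497,4.4641)
cross product → J_v[:, 0] = (4.9497,0.7071,-0.0000)
J_ω[:, 0] = z_0
entry J[0][0] = 4.9497

4.950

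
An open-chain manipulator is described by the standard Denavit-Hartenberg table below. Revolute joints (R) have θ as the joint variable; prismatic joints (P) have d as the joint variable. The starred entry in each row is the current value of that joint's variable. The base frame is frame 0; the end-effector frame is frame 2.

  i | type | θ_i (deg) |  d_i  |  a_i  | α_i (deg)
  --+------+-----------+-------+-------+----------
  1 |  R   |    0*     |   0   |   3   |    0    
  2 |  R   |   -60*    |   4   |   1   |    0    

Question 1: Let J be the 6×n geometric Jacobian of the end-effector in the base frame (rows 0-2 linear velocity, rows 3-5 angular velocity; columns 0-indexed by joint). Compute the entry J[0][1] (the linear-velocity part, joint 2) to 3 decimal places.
0.866

axis z_1 = (0.0000,0.0000,1.0000); lever o_n−o_1 = (0.5000,-0.8660,4.0000)
cross product → J_v[:, 1] = (0.8660,0.5000,-0.0000)
J_ω[:, 1] = z_1
entry J[0][1] = 0.8660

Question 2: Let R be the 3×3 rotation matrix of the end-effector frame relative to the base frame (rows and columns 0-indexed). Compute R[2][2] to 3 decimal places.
1.000

End-effector z-axis (col 2 of R) = (0.0000,0.0000,1.0000)
R[2][2] = 1.0000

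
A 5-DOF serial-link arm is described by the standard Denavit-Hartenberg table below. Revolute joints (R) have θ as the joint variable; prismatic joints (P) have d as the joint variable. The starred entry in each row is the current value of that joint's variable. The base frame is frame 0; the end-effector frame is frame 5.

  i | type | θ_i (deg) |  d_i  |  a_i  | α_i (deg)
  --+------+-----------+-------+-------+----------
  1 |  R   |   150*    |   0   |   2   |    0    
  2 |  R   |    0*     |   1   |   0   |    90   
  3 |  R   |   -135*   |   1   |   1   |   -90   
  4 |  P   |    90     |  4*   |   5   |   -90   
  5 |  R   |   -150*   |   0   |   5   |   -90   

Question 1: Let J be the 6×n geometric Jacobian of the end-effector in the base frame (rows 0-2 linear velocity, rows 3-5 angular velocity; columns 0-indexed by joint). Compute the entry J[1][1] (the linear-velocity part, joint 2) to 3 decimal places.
axis z_1 = (0.0000,0.0000,1.0000); lever o_n−o_1 = (-3.2030,2.2304,-4.3033)
cross product → J_v[:, 1] = (-2.2304,-3.2030,0.0000)
J_ω[:, 1] = z_1
entry J[1][1] = -3.2030

-3.203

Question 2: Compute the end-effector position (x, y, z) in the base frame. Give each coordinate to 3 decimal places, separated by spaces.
after link 1: o_1 = (-1.7321, 1.0000, 0.0000)
after link 2: o_2 = (-1.7321, 1.0000, 1.0000)
after link 3: o_3 = (-0.6197, 1.5125, 0.2929)
after link 4: o_4 = (-5.5692, -1.4034, -2.5355)
after link 5: o_5 = (-4.9350, 3.2304, -4.3033)

-4.935 3.230 -4.303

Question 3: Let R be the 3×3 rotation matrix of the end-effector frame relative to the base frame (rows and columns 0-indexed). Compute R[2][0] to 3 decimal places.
End-effector x-axis (col 0 of R) = (0.1268,0.9268,-0.3536)
R[2][0] = -0.3536

-0.354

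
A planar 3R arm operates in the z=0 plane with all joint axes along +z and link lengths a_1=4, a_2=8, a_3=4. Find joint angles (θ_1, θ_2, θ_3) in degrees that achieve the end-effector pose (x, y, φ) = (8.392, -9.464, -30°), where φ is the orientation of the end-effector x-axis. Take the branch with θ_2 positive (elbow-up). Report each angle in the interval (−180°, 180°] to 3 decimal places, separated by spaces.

-120.005 90.004 0.000

wrist centre = target − a_3·(cos φ, sin φ) = (4.9279, -7.4640)
cos θ_2 = (79.9955−4²−8²)/(2·4·8) = -0.0001; θ_2 = 90.0040° (elbow-up)
β = atan2(-7.4640,4.9279) = -56.5663°; ψ = atan2(8.0000,3.9994) = 63.4382°
θ_1 = β − ψ = -120.0045°
θ_3 = φ − θ_1 − θ_2 = 0.0005° (wrapped to (-180°,180°])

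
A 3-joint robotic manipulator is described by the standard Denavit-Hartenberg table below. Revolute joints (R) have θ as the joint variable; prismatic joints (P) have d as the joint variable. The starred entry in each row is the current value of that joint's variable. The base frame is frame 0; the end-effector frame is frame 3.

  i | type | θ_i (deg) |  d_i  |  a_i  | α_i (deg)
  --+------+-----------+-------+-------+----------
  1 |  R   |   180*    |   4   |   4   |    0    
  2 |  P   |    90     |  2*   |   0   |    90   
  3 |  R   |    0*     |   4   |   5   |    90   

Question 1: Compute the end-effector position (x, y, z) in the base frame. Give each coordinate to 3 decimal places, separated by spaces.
-8.000 -5.000 6.000

after link 1: o_1 = (-4.0000, 0.0000, 4.0000)
after link 2: o_2 = (-4.0000, 0.0000, 6.0000)
after link 3: o_3 = (-8.0000, -5.0000, 6.0000)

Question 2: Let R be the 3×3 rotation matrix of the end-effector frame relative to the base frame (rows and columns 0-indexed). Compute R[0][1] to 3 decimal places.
End-effector y-axis (col 1 of R) = (-1.0000,0.0000,0.0000)
R[0][1] = -1.0000

-1.000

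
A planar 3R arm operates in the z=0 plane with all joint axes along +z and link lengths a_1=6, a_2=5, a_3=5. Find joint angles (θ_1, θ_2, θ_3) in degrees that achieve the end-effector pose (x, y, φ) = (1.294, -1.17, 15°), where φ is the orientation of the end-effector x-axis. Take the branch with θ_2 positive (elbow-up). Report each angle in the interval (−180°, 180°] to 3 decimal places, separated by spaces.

159.752 135.002 80.246

wrist centre = target − a_3·(cos φ, sin φ) = (-3.5356, -2.4641)
cos θ_2 = (18.5724−6²−5²)/(2·6·5) = -0.7071; θ_2 = 135.0016° (elbow-up)
β = atan2(-2.4641,-3.5356) = -145.1261°; ψ = atan2(3.5354,2.4644) = 55.1217°
θ_1 = β − ψ = -200.2478°
θ_3 = φ − θ_1 − θ_2 = 80.2462° (wrapped to (-180°,180°])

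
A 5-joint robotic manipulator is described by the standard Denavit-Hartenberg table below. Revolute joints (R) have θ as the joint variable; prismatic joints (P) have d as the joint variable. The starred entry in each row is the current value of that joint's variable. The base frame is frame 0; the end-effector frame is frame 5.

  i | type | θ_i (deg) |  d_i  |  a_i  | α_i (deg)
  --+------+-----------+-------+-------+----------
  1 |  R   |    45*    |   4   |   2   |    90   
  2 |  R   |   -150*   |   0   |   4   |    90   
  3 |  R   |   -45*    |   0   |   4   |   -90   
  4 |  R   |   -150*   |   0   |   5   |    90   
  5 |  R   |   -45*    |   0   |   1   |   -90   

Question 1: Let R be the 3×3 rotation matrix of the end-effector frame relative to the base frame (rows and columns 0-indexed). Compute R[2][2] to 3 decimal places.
0.273

End-effector z-axis (col 2 of R) = (0.4937,-0.8258,0.2727)
R[2][2] = 0.2727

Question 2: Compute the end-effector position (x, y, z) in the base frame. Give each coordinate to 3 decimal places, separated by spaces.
-1.212 -1.448 5.054

after link 1: o_1 = (1.4142, 1.4142, 4.0000)
after link 2: o_2 = (-1.0353, -1.0353, 2.0000)
after link 3: o_3 = (-4.7673, -0.7673, 0.5858)
after link 4: o_4 = (-1.6111, -1.9413, 4.2818)
after link 5: o_5 = (-1.2122, -1.4476, 5.0545)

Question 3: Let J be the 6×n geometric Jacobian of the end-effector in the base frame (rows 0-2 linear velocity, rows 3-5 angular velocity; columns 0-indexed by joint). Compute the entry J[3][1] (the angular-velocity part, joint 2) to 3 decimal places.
axis z_1 = (0.7071,-0.7071,0.0000); lever o_n−o_1 = (-2.6264,-2.8618,1.0545)
cross product → J_v[:, 1] = (-0.7456,-0.7456,-3.8807)
J_ω[:, 1] = z_1
entry J[3][1] = 0.7071

0.707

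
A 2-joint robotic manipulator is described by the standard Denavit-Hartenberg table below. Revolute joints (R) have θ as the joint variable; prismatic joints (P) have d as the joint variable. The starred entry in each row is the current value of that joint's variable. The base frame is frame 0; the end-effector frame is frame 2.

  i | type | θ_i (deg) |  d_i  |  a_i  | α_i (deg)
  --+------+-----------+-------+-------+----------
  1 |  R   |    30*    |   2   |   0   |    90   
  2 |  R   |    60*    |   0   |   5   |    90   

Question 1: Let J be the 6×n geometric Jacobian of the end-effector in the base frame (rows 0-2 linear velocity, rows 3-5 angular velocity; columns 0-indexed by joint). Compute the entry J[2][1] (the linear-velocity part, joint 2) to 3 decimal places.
axis z_1 = (0.5000,-0.8660,0.0000); lever o_n−o_1 = (2.1651,1.2500,4.3301)
cross product → J_v[:, 1] = (-3.7500,-2.1651,2.5000)
J_ω[:, 1] = z_1
entry J[2][1] = 2.5000

2.500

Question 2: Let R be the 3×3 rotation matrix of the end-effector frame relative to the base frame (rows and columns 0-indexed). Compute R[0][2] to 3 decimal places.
End-effector z-axis (col 2 of R) = (0.7500,0.4330,-0.5000)
R[0][2] = 0.7500

0.750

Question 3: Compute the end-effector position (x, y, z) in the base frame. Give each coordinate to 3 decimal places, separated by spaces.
after link 1: o_1 = (0.0000, 0.0000, 2.0000)
after link 2: o_2 = (2.1651, 1.2500, 6.3301)

2.165 1.250 6.330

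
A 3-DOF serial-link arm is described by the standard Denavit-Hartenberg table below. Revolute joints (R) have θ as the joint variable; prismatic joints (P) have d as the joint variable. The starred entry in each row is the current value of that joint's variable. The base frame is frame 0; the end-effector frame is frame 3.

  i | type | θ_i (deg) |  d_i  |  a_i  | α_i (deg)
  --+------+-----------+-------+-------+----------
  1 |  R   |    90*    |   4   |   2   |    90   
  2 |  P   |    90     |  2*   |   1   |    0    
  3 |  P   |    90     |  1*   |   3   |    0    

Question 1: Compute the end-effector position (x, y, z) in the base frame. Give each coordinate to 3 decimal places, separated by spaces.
after link 1: o_1 = (0.0000, 2.0000, 4.0000)
after link 2: o_2 = (2.0000, 2.0000, 5.0000)
after link 3: o_3 = (3.0000, -1.0000, 5.0000)

3.000 -1.000 5.000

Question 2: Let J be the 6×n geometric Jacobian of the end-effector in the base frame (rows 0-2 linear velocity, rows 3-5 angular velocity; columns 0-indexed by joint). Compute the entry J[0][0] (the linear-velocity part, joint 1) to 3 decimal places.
1.000

axis z_0 = ẑ; lever o_n−o_0 = (3.0000,-1.0000,5.0000)
cross product → J_v[:, 0] = (1.0000,3.0000,-0.0000)
J_ω[:, 0] = z_0
entry J[0][0] = 1.0000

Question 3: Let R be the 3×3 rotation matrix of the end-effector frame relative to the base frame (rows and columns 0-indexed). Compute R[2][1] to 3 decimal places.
-1.000

End-effector y-axis (col 1 of R) = (0.0000,-0.0000,-1.0000)
R[2][1] = -1.0000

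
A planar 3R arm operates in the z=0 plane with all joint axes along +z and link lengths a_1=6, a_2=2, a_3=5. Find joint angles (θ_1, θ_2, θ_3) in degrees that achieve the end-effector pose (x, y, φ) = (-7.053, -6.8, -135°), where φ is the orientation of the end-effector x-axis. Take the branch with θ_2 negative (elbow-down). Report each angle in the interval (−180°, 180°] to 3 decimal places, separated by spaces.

-119.997 -135.000 119.998

wrist centre = target − a_3·(cos φ, sin φ) = (-3.5175, -3.2645)
cos θ_2 = (23.0293−6²−2²)/(2·6·2) = -0.7071; θ_2 = -135.0004° (elbow-down)
β = atan2(-3.2645,-3.5175) = -137.1364°; ψ = atan2(-1.4142,4.5858) = -17.1392°
θ_1 = β − ψ = -119.9972°
θ_3 = φ − θ_1 − θ_2 = 119.9977° (wrapped to (-180°,180°])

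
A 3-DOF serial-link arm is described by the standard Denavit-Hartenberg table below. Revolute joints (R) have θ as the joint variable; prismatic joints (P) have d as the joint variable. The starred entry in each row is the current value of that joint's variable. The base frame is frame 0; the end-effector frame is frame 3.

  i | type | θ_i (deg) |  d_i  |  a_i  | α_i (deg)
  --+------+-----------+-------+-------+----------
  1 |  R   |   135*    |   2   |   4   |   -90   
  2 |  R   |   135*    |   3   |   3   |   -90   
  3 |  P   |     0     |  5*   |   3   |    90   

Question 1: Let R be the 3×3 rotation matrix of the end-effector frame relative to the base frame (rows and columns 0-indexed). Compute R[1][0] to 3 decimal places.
End-effector x-axis (col 0 of R) = (0.5000,-0.5000,-0.7071)
R[1][0] = -0.5000

-0.500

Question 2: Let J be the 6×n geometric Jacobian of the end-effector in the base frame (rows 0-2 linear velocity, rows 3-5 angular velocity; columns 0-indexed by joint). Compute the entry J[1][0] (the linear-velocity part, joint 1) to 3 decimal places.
0.550

axis z_0 = ẑ; lever o_n−o_0 = (0.5503,-4.7929,1.2929)
cross product → J_v[:, 0] = (4.7929,0.5503,-0.0000)
J_ω[:, 0] = z_0
entry J[1][0] = 0.5503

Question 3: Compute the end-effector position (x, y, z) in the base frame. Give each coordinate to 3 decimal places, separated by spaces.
after link 1: o_1 = (-2.8284, 2.8284, 2.0000)
after link 2: o_2 = (-3.4497, -0.7929, -0.1213)
after link 3: o_3 = (0.5503, -4.7929, 1.2929)

0.550 -4.793 1.293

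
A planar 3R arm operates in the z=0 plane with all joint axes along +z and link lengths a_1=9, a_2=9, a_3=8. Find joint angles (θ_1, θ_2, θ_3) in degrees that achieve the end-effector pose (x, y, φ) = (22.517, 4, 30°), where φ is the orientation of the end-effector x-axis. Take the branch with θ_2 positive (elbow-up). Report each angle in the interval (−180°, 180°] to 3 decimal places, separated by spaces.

wrist centre = target − a_3·(cos φ, sin φ) = (15.5888, 0.0000)
cos θ_2 = (243.0106−9²−9²)/(2·9·9) = 0.5001; θ_2 = 59.9957° (elbow-up)
β = atan2(0.0000,15.5888) = 0.0000°; ψ = atan2(7.7939,13.5006) = 29.9978°
θ_1 = β − ψ = -29.9978°
θ_3 = φ − θ_1 − θ_2 = 0.0022° (wrapped to (-180°,180°])

-29.998 59.996 0.002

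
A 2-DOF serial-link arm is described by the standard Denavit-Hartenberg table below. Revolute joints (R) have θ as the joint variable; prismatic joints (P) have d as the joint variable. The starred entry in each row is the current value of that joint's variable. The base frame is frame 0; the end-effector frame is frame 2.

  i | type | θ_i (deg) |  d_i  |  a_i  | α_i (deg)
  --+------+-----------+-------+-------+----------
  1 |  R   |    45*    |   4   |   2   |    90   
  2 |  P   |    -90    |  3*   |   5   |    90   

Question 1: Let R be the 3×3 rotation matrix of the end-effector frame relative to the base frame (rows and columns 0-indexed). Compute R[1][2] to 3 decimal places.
End-effector z-axis (col 2 of R) = (-0.7071,-0.7071,-0.0000)
R[1][2] = -0.7071

-0.707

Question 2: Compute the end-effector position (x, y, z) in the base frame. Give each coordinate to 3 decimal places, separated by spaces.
3.536 -0.707 -1.000

after link 1: o_1 = (1.4142, 1.4142, 4.0000)
after link 2: o_2 = (3.5355, -0.7071, -1.0000)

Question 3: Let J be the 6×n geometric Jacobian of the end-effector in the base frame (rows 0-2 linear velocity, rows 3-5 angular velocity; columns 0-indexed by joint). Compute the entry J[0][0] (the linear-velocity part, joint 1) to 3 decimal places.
axis z_0 = ẑ; lever o_n−o_0 = (3.5355,-0.7071,-1.0000)
cross product → J_v[:, 0] = (0.7071,3.5355,-0.0000)
J_ω[:, 0] = z_0
entry J[0][0] = 0.7071

0.707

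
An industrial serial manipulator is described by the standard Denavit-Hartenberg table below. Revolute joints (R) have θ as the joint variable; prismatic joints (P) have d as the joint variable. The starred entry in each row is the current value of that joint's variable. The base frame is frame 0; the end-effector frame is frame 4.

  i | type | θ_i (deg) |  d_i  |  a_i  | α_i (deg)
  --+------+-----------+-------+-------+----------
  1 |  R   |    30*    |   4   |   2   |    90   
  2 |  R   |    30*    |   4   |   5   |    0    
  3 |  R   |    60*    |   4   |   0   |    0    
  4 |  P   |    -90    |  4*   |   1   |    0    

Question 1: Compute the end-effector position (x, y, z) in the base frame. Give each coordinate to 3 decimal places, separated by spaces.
after link 1: o_1 = (1.7321, 1.0000, 4.0000)
after link 2: o_2 = (7.4821, -0.2990, 6.5000)
after link 3: o_3 = (9.4821, -3.7631, 6.5000)
after link 4: o_4 = (12.3481, -6.7272, 6.5000)

12.348 -6.727 6.500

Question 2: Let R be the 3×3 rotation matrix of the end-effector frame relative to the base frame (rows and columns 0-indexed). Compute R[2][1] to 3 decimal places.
End-effector y-axis (col 1 of R) = (0.0000,0.0000,1.0000)
R[2][1] = 1.0000

1.000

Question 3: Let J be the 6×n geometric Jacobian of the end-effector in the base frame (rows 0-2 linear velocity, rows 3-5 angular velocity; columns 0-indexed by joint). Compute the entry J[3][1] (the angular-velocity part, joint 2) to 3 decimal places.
0.500

axis z_1 = (0.5000,-0.8660,0.0000); lever o_n−o_1 = (10.6160,-7.7272,2.5000)
cross product → J_v[:, 1] = (-2.1651,-1.2500,5.3301)
J_ω[:, 1] = z_1
entry J[3][1] = 0.5000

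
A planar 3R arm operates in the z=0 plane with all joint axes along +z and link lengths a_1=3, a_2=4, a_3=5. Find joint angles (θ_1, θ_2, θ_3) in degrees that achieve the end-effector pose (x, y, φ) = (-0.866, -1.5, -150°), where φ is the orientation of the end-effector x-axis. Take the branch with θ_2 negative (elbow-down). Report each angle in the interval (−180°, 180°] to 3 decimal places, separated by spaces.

wrist centre = target − a_3·(cos φ, sin φ) = (3.4641, 1.0000)
cos θ_2 = (13.0002−3²−4²)/(2·3·4) = -0.5000; θ_2 = -119.9995° (elbow-down)
β = atan2(1.0000,3.4641) = 16.1020°; ψ = atan2(-3.4641,1.0000) = -73.8975°
θ_1 = β − ψ = 89.9995°
θ_3 = φ − θ_1 − θ_2 = -120.0000° (wrapped to (-180°,180°])

90.000 -120.000 -120.000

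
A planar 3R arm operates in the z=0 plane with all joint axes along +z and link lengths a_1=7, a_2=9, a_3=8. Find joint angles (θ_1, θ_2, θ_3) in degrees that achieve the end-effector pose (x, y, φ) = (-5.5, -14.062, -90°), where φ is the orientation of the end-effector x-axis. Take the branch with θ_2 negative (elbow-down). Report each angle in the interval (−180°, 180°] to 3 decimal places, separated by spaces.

-60.000 -120.001 90.001

wrist centre = target − a_3·(cos φ, sin φ) = (-5.5000, -6.0620)
cos θ_2 = (66.9978−7²−9²)/(2·7·9) = -0.5000; θ_2 = -120.0011° (elbow-down)
β = atan2(-6.0620,-5.5000) = -132.2172°; ψ = atan2(-7.7941,2.4998) = -72.2172°
θ_1 = β − ψ = -60.0000°
θ_3 = φ − θ_1 − θ_2 = 90.0011° (wrapped to (-180°,180°])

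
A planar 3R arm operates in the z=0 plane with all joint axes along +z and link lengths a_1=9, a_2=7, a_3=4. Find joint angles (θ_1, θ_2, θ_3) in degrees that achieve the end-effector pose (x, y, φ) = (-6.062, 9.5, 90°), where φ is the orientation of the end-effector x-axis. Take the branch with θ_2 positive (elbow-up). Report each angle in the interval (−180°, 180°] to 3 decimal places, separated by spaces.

wrist centre = target − a_3·(cos φ, sin φ) = (-6.0620, 5.5000)
cos θ_2 = (66.9978−9²−7²)/(2·9·7) = -0.5000; θ_2 = 120.0011° (elbow-up)
β = atan2(5.5000,-6.0620) = 137.7828°; ψ = atan2(6.0621,5.4999) = 47.7839°
θ_1 = β − ψ = 89.9989°
θ_3 = φ − θ_1 − θ_2 = -120.0000° (wrapped to (-180°,180°])

89.999 120.001 -120.000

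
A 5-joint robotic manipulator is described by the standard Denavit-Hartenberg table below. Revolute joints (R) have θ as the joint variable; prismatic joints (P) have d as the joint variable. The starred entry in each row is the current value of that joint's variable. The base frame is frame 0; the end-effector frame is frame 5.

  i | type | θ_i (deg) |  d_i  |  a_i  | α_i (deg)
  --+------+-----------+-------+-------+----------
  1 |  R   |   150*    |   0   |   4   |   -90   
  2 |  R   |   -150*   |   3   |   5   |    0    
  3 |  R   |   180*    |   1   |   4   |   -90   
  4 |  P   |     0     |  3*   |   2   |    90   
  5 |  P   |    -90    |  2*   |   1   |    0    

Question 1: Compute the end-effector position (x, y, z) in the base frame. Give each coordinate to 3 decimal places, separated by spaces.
after link 1: o_1 = (-3.4641, 2.0000, 0.0000)
after link 2: o_2 = (-1.2141, -2.7631, 2.5000)
after link 3: o_3 = (-4.7141, -1.8971, 0.5000)
after link 4: o_4 = (-4.9151, -1.7811, -3.0981)
after link 5: o_5 = (-6.3481, -3.2631, -2.2321)

-6.348 -3.263 -2.232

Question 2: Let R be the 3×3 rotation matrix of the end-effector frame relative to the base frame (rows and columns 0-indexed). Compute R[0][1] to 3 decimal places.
End-effector y-axis (col 1 of R) = (-0.7500,0.4330,-0.5000)
R[0][1] = -0.7500

-0.750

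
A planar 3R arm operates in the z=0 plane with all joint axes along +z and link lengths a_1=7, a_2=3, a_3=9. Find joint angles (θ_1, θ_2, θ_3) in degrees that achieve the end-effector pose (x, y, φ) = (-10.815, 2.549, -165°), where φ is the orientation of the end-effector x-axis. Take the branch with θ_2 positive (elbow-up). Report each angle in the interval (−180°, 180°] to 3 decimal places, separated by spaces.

wrist centre = target − a_3·(cos φ, sin φ) = (-2.1217, 4.8784)
cos θ_2 = (28.3000−7²−3²)/(2·7·3) = -0.7071; θ_2 = 135.0030° (elbow-up)
β = atan2(4.8784,-2.1217) = 113.5049°; ψ = atan2(2.1212,4.8786) = 23.4995°
θ_1 = β − ψ = 90.0054°
θ_3 = φ − θ_1 − θ_2 = -30.0083° (wrapped to (-180°,180°])

90.005 135.003 -30.008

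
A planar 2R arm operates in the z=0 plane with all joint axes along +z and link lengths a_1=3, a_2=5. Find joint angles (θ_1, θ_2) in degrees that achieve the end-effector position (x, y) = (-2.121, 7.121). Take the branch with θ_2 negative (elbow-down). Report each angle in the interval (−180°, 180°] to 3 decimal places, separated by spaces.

cos θ_2 = (55.2073−3²−5²)/(2·3·5) = 0.7069; θ_2 = -45.0160° (elbow-down)
β = atan2(7.1210,-2.1210) = 106.5862°; ψ = atan2(-3.5365,6.5345) = -28.4224°
θ_1 = β − ψ = 135.0087°

135.009 -45.016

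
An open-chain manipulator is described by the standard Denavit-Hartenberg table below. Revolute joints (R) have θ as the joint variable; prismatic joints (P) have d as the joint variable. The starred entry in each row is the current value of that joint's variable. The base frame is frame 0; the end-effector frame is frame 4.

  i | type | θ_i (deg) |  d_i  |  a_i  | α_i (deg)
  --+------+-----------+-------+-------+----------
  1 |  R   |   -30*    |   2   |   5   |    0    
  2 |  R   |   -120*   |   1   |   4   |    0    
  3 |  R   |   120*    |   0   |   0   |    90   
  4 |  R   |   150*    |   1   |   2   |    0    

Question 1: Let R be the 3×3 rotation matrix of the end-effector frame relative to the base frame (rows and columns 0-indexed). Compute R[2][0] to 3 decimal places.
End-effector x-axis (col 0 of R) = (-0.7500,0.4330,0.5000)
R[2][0] = 0.5000

0.500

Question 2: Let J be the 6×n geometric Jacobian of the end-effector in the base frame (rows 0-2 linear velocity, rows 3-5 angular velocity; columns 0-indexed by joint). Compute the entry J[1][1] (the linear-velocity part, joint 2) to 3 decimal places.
-5.464

axis z_1 = (0.0000,0.0000,1.0000); lever o_n−o_1 = (-5.4641,-2.0000,2.0000)
cross product → J_v[:, 1] = (2.0000,-5.4641,0.0000)
J_ω[:, 1] = z_1
entry J[1][1] = -5.4641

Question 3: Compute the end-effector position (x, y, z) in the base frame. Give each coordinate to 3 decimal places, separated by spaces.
-1.134 -4.500 4.000

after link 1: o_1 = (4.3301, -2.5000, 2.0000)
after link 2: o_2 = (0.8660, -4.5000, 3.0000)
after link 3: o_3 = (0.8660, -4.5000, 3.0000)
after link 4: o_4 = (-1.1340, -4.5000, 4.0000)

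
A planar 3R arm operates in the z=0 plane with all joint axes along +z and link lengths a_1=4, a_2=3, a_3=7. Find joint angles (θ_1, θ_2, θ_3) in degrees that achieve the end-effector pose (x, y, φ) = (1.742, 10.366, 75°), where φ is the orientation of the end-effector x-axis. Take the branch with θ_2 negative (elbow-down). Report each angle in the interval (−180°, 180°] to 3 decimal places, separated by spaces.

wrist centre = target − a_3·(cos φ, sin φ) = (-0.0697, 3.6045)
cos θ_2 = (12.9974−4²−3²)/(2·4·3) = -0.5001; θ_2 = -120.0071° (elbow-down)
β = atan2(3.6045,-0.0697) = 91.1083°; ψ = atan2(-2.5979,2.4997) = -46.1038°
θ_1 = β − ψ = 137.2121°
θ_3 = φ − θ_1 − θ_2 = 57.7950° (wrapped to (-180°,180°])

137.212 -120.007 57.795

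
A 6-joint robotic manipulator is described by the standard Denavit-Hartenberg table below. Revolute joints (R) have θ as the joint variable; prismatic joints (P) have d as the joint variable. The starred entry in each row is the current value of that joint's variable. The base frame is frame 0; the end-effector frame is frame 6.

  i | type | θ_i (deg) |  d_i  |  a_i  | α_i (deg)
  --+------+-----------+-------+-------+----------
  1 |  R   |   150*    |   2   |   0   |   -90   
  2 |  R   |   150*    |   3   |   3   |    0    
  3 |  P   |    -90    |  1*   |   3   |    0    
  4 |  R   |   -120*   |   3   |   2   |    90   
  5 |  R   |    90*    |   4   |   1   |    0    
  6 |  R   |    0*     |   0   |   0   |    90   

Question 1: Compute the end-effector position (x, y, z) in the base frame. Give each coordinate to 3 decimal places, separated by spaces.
-0.915 -8.709 1.634

after link 1: o_1 = (0.0000, 0.0000, 2.0000)
after link 2: o_2 = (0.7500, -3.8971, 0.5000)
after link 3: o_3 = (-1.0490, -4.0131, -2.0981)
after link 4: o_4 = (-3.4151, -6.1112, -0.3660)
after link 5: o_5 = (-0.9151, -8.7093, 1.6340)
after link 6: o_6 = (-0.9151, -8.7093, 1.6340)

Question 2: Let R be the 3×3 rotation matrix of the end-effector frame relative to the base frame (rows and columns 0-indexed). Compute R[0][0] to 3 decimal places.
-0.500

End-effector x-axis (col 0 of R) = (-0.5000,-0.8660,0.0000)
R[0][0] = -0.5000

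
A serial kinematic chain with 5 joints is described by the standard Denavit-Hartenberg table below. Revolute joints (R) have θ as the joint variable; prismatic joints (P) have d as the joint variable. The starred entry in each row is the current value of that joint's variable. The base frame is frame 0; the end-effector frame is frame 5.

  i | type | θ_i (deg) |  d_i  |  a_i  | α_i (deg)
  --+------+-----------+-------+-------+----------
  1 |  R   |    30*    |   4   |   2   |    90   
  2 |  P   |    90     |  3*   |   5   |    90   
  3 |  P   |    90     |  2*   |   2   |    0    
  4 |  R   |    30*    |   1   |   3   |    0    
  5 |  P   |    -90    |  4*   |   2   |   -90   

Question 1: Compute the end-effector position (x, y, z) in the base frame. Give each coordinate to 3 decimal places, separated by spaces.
12.093 -2.946 9.232

after link 1: o_1 = (1.7321, 1.0000, 4.0000)
after link 2: o_2 = (3.2321, -1.5981, 9.0000)
after link 3: o_3 = (5.9641, -2.3301, 9.0000)
after link 4: o_4 = (8.1292, -4.0801, 7.5000)
after link 5: o_5 = (12.0933, -2.9462, 9.2321)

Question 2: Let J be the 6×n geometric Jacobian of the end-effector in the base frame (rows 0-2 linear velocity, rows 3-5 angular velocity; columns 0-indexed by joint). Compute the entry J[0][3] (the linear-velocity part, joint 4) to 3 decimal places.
0.116

axis z_3 = (0.8660,0.5000,-0.0000); lever o_n−o_3 = (6.1292,-0.6160,0.2321)
cross product → J_v[:, 3] = (0.1160,-0.2010,-3.5981)
J_ω[:, 3] = z_3
entry J[0][3] = 0.1160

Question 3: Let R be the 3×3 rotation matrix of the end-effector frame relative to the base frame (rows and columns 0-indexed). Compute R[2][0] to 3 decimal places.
End-effector x-axis (col 0 of R) = (0.2500,-0.4330,0.8660)
R[2][0] = 0.8660

0.866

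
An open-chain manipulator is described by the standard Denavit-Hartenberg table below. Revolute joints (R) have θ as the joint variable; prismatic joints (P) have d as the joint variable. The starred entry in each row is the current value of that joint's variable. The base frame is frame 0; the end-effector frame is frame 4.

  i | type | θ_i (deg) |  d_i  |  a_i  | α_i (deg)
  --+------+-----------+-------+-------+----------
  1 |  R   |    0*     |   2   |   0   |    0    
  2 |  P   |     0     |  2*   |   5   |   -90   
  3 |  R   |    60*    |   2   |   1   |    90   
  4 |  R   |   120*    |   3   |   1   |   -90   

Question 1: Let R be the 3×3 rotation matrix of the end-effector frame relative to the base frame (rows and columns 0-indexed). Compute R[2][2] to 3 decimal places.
0.750

End-effector z-axis (col 2 of R) = (-0.4330,-0.5000,0.7500)
R[2][2] = 0.7500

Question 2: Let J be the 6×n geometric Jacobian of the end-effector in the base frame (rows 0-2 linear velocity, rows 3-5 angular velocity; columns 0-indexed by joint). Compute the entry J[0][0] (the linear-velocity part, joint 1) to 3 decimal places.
axis z_0 = ẑ; lever o_n−o_0 = (7.8481,2.8660,5.0670)
cross product → J_v[:, 0] = (-2.8660,7.8481,0.0000)
J_ω[:, 0] = z_0
entry J[0][0] = -2.8660

-2.866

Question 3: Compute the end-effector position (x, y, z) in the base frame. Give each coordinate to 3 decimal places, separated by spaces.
7.848 2.866 5.067

after link 1: o_1 = (0.0000, 0.0000, 2.0000)
after link 2: o_2 = (5.0000, 0.0000, 4.0000)
after link 3: o_3 = (5.5000, 2.0000, 3.1340)
after link 4: o_4 = (7.8481, 2.8660, 5.0670)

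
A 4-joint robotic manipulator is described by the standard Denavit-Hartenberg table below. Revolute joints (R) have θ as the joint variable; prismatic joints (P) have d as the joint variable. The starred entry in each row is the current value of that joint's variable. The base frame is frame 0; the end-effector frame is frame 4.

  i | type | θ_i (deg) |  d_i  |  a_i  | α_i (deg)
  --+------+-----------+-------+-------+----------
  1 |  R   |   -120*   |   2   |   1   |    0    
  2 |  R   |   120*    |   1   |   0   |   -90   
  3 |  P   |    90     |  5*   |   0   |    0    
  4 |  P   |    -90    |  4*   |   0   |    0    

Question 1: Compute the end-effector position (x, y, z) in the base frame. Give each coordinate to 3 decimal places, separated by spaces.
-0.500 8.134 3.000

after link 1: o_1 = (-0.5000, -0.8660, 2.0000)
after link 2: o_2 = (-0.5000, -0.8660, 3.0000)
after link 3: o_3 = (-0.5000, 4.1340, 3.0000)
after link 4: o_4 = (-0.5000, 8.1340, 3.0000)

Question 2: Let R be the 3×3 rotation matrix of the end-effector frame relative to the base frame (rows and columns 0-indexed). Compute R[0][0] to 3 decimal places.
End-effector x-axis (col 0 of R) = (1.0000,0.0000,0.0000)
R[0][0] = 1.0000

1.000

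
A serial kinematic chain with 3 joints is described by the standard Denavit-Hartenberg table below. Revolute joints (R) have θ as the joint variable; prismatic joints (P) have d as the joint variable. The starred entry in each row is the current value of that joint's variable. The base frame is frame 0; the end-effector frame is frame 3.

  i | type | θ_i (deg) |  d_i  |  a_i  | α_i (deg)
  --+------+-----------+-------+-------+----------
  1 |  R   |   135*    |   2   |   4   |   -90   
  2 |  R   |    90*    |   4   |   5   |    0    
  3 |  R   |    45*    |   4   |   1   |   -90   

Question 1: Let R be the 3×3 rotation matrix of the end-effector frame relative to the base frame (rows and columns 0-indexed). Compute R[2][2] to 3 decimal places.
End-effector z-axis (col 2 of R) = (0.5000,-0.5000,0.7071)
R[2][2] = 0.7071

0.707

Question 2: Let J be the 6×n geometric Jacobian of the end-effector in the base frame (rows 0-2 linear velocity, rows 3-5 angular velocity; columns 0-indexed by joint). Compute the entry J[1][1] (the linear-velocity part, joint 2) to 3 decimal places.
-4.036

axis z_1 = (-0.7071,-0.7071,0.0000); lever o_n−o_1 = (-5.1569,-6.1569,-5.7071)
cross product → J_v[:, 1] = (4.0355,-4.0355,0.7071)
J_ω[:, 1] = z_1
entry J[1][1] = -4.0355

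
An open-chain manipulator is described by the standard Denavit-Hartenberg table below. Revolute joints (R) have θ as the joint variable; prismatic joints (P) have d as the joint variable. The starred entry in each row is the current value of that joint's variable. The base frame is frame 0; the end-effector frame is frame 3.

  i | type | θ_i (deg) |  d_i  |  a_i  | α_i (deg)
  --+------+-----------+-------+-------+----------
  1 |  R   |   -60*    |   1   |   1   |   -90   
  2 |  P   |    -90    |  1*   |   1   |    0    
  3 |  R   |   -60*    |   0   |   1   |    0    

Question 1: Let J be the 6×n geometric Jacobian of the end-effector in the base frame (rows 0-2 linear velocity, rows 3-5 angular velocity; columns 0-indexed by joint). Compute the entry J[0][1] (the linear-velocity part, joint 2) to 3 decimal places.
prismatic axis z_1 = (0.8660,0.5000,0.0000)
J_v[:, 1] = z_1; J_ω[:, 1] = (0,0,0)
entry J[0][1] = 0.8660

0.866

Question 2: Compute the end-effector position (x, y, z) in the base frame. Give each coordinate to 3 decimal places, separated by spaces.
after link 1: o_1 = (0.5000, -0.8660, 1.0000)
after link 2: o_2 = (1.3660, -0.3660, 2.0000)
after link 3: o_3 = (0.9330, 0.3840, 2.5000)

0.933 0.384 2.500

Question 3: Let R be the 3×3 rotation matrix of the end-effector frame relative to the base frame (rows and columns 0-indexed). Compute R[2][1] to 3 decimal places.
End-effector y-axis (col 1 of R) = (0.2500,-0.4330,0.8660)
R[2][1] = 0.8660

0.866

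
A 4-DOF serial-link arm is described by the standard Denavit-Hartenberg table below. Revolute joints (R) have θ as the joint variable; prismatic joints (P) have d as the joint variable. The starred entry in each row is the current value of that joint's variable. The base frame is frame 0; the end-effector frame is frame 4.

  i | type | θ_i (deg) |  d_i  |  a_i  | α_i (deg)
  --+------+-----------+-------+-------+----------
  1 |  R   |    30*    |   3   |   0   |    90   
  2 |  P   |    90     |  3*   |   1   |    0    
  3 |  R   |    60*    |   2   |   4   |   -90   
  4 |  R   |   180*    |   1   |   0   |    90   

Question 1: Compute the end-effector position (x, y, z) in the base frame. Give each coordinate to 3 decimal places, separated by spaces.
-0.933 -6.312 5.134

after link 1: o_1 = (0.0000, 0.0000, 3.0000)
after link 2: o_2 = (1.5000, -2.5981, 4.0000)
after link 3: o_3 = (-0.5000, -6.0622, 6.0000)
after link 4: o_4 = (-0.9330, -6.3122, 5.1340)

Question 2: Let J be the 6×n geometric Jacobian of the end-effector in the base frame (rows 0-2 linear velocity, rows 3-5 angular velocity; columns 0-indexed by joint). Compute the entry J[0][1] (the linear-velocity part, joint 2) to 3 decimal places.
prismatic axis z_1 = (0.5000,-0.8660,0.0000)
J_v[:, 1] = z_1; J_ω[:, 1] = (0,0,0)
entry J[0][1] = 0.5000

0.500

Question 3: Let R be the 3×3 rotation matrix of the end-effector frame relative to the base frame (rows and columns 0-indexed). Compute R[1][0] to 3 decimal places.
0.433

End-effector x-axis (col 0 of R) = (0.7500,0.4330,-0.5000)
R[1][0] = 0.4330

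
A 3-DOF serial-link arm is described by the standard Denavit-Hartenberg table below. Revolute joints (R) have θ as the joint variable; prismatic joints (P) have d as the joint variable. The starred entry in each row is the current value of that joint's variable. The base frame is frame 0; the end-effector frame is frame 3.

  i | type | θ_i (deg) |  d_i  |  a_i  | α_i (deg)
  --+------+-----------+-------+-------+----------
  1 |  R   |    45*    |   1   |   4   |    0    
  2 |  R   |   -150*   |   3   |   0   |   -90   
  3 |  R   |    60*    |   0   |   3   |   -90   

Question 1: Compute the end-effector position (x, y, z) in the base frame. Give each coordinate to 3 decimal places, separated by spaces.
2.440 1.380 1.402

after link 1: o_1 = (2.8284, 2.8284, 1.0000)
after link 2: o_2 = (2.8284, 2.8284, 4.0000)
after link 3: o_3 = (2.4402, 1.3795, 1.4019)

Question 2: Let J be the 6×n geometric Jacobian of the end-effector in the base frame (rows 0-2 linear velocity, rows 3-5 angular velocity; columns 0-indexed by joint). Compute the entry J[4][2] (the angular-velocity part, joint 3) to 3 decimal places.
axis z_2 = (0.9659,-0.2588,0.0000); lever o_n−o_2 = (-0.3882,-1.4489,-2.5981)
cross product → J_v[:, 2] = (0.6724,2.5095,-1.5000)
J_ω[:, 2] = z_2
entry J[4][2] = -0.2588

-0.259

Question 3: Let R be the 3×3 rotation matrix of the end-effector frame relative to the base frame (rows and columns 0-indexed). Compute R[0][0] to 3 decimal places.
-0.129

End-effector x-axis (col 0 of R) = (-0.1294,-0.4830,-0.8660)
R[0][0] = -0.1294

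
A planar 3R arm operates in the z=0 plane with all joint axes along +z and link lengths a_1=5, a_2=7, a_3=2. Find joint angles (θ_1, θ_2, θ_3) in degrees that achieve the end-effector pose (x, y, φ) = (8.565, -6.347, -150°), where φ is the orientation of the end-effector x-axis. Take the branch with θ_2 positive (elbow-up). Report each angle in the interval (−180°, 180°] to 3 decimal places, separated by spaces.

-45.001 30.003 -135.003

wrist centre = target − a_3·(cos φ, sin φ) = (10.2971, -5.3470)
cos θ_2 = (134.6197−5²−7²)/(2·5·7) = 0.8660; θ_2 = 30.0035° (elbow-up)
β = atan2(-5.3470,10.2971) = -27.4417°; ψ = atan2(3.5004,11.0620) = 17.5591°
θ_1 = β − ψ = -45.0008°
θ_3 = φ − θ_1 − θ_2 = -135.0027° (wrapped to (-180°,180°])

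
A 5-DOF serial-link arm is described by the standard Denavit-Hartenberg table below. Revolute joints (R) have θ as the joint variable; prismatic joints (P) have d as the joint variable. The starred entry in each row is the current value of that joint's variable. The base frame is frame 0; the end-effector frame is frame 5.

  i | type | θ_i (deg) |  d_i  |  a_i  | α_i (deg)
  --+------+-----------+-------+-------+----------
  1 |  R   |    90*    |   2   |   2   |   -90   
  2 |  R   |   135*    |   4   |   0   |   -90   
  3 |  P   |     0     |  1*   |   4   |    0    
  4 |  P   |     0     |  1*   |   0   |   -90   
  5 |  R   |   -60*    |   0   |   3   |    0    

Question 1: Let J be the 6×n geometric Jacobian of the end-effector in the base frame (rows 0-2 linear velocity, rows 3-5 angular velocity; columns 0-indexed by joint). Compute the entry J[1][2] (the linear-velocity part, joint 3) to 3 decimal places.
-0.707

prismatic axis z_2 = (-0.0000,-0.7071,0.7071)
J_v[:, 2] = z_2; J_ω[:, 2] = (0,0,0)
entry J[1][2] = -0.7071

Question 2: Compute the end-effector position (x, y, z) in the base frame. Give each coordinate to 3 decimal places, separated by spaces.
-4.000 -5.140 1.362

after link 1: o_1 = (0.0000, 2.0000, 2.0000)
after link 2: o_2 = (-4.0000, 2.0000, 2.0000)
after link 3: o_3 = (-4.0000, -1.5355, -0.1213)
after link 4: o_4 = (-4.0000, -2.2426, 0.5858)
after link 5: o_5 = (-4.0000, -5.1404, 1.3622)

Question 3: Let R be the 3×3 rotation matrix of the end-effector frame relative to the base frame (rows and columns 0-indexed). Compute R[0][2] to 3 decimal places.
1.000

End-effector z-axis (col 2 of R) = (1.0000,-0.0000,0.0000)
R[0][2] = 1.0000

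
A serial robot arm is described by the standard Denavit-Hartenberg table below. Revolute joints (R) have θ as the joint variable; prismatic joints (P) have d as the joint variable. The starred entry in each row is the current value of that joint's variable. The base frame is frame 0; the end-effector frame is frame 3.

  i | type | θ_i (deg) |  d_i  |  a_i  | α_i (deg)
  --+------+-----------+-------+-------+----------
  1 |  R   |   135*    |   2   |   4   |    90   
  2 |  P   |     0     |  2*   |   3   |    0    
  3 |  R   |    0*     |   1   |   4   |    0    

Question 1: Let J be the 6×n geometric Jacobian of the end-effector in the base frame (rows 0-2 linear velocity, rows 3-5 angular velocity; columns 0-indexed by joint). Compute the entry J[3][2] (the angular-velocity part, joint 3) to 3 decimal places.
0.707

axis z_2 = (0.7071,0.7071,0.0000); lever o_n−o_2 = (-2.1213,3.5355,0.0000)
cross product → J_v[:, 2] = (-0.0000,-0.0000,4.0000)
J_ω[:, 2] = z_2
entry J[3][2] = 0.7071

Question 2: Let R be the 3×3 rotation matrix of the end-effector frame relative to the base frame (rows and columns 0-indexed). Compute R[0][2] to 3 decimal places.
End-effector z-axis (col 2 of R) = (0.7071,0.7071,0.0000)
R[0][2] = 0.7071

0.707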